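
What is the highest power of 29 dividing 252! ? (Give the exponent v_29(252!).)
v_29(252!) = 8

Legendre's formula: v_p(n!) = Σ_{k ≥ 1} ⌊n / p^k⌋. For p = 29, n = 252, the terms are:
  ⌊252/29^1⌋ = ⌊252/29⌋ = 8
(the next term ⌊252/29^2⌋ = 0, terminating the sum). Summing: v_29(252!) = 8 = 8.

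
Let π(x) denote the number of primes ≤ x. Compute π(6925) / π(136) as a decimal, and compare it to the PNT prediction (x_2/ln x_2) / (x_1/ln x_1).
π(6925)/π(136) = 890/32 ≈ 27.8125;  PNT prediction ≈ 28.2880.

π(136) = 32 and π(6925) = 890, so π(6925)/π(136) ≈ 27.8125. The PNT-predicted ratio is (6925/ln(6925)) / (136/ln(136)) ≈ 28.2880. The two agree to within a few percent, as expected.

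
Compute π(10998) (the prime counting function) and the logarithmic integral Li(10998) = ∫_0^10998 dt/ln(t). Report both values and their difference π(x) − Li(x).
π(10998) = 1335;  Li(10998) ≈ 1353.93;  π(x) − Li(x) ≈ -18.93.

Direct count of primes ≤ 10998 gives π(10998) = 1335. Numerical evaluation of the logarithmic integral gives Li(10998) ≈ 1353.93. The difference π(x) − Li(x) ≈ -18.93 is typically negative for small/moderate x (Li(x) overestimates), though Littlewood's theorem shows this sign changes infinitely often.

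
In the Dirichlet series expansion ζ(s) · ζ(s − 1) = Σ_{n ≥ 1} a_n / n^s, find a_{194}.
σ(194) = 294

In the product (Σ m^0/m^s)(Σ k / k^s) = Σ (Σ_{d | n} d) / n^s, the coefficient of 1/n^s is σ(n) = Σ_{d | n} d. For n = 194, divisors are [1, 2, 97, 194]; summing: σ(194) = 294.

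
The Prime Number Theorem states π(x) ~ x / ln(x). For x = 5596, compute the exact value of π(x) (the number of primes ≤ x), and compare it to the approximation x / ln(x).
π(5596) = 738;  x/ln(x) ≈ 648.45;  relative error ≈ 12.13%.

Directly count primes up to 5596: π(5596) = 738. The PNT approximation gives 5596/ln(5596) ≈ 5596/8.62981 ≈ 648.45. Relative error (π(x) − x/ln(x)) / π(x) ≈ 12.13%; the approximation is known to undercount slightly (Li(x) is a better estimate).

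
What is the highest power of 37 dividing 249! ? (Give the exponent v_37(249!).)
v_37(249!) = 6

Legendre's formula: v_p(n!) = Σ_{k ≥ 1} ⌊n / p^k⌋. For p = 37, n = 249, the terms are:
  ⌊249/37^1⌋ = ⌊249/37⌋ = 6
(the next term ⌊249/37^2⌋ = 0, terminating the sum). Summing: v_37(249!) = 6 = 6.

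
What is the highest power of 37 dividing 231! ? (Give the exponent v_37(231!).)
v_37(231!) = 6

Legendre's formula: v_p(n!) = Σ_{k ≥ 1} ⌊n / p^k⌋. For p = 37, n = 231, the terms are:
  ⌊231/37^1⌋ = ⌊231/37⌋ = 6
(the next term ⌊231/37^2⌋ = 0, terminating the sum). Summing: v_37(231!) = 6 = 6.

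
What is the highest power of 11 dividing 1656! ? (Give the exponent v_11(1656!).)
v_11(1656!) = 164

Legendre's formula: v_p(n!) = Σ_{k ≥ 1} ⌊n / p^k⌋. For p = 11, n = 1656, the terms are:
  ⌊1656/11^1⌋ = ⌊1656/11⌋ = 150
  ⌊1656/11^2⌋ = ⌊1656/121⌋ = 13
  ⌊1656/11^3⌋ = ⌊1656/1331⌋ = 1
(the next term ⌊1656/11^4⌋ = 0, terminating the sum). Summing: v_11(1656!) = 150 + 13 + 1 = 164.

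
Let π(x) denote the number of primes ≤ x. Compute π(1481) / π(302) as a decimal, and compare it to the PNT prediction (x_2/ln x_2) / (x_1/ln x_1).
π(1481)/π(302) = 234/62 ≈ 3.7742;  PNT prediction ≈ 3.8359.

π(302) = 62 and π(1481) = 234, so π(1481)/π(302) ≈ 3.7742. The PNT-predicted ratio is (1481/ln(1481)) / (302/ln(302)) ≈ 3.8359. The two agree to within a few percent, as expected.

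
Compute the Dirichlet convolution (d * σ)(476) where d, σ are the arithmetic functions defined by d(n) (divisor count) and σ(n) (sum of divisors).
(d * σ)(476) = 3200

Divisors of 476: [1, 2, 4, 7, 14, 17, 28, 34, 68, 119, 238, 476]. For each d | 476:
  d = 1: d(1) · σ(476/1) = 1 · 1008 = 1008
  d = 2: d(2) · σ(476/2) = 2 · 432 = 864
  d = 4: d(4) · σ(476/4) = 3 · 144 = 432
  d = 7: d(7) · σ(476/7) = 2 · 126 = 252
  d = 14: d(14) · σ(476/14) = 4 · 54 = 216
  d = 17: d(17) · σ(476/17) = 2 · 56 = 112
  d = 28: d(28) · σ(476/28) = 6 · 18 = 108
  d = 34: d(34) · σ(476/34) = 4 · 24 = 96
  d = 68: d(68) · σ(476/68) = 6 · 8 = 48
  d = 119: d(119) · σ(476/119) = 4 · 7 = 28
  d = 238: d(238) · σ(476/238) = 8 · 3 = 24
  d = 476: d(476) · σ(476/476) = 12 · 1 = 12
Summing: (d * σ)(476) = 1008 + 864 + 432 + 252 + 216 + 112 + 108 + 96 + 48 + 28 + 24 + 12 = 3200.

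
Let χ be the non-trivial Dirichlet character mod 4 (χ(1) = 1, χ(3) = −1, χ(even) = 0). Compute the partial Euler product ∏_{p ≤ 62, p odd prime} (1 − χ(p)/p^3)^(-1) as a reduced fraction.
∏ = 126115667482028600084463789626710364805572778792731/130156894276470431285217911893722225289762827141120

The odd primes p ≤ 62 are [3, 5, 7, 11, 13, 17, 19, 23, 29, 31, 37, 41, 43, 47, 53, 59, 61]. For each, χ(p) = 1 if p ≡ 1 mod 4, χ(p) = −1 if p ≡ 3 mod 4. Taking (1 − χ(p)/p^3)^(-1) = p^3/(p^3 − χ(p)): (1 − (-1)/3^3)^(-1) · (1 − (1)/5^3)^(-1) · (1 − (-1)/7^3)^(-1) · (1 − (-1)/11^3)^(-1) · (1 − (1)/13^3)^(-1) · (1 − (1)/17^3)^(-1) · (1 − (-1)/19^3)^(-1) · (1 − (-1)/23^3)^(-1) · (1 − (1)/29^3)^(-1) · (1 − (-1)/31^3)^(-1) · (1 − (1)/37^3)^(-1) · (1 − (1)/41^3)^(-1) · (1 − (-1)/43^3)^(-1) · (1 − (-1)/47^3)^(-1) · (1 − (1)/53^3)^(-1) · (1 − (-1)/59^3)^(-1) · (1 − (1)/61^3)^(-1) = 126115667482028600084463789626710364805572778792731/130156894276470431285217911893722225289762827141120.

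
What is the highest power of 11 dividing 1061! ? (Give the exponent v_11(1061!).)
v_11(1061!) = 104

Legendre's formula: v_p(n!) = Σ_{k ≥ 1} ⌊n / p^k⌋. For p = 11, n = 1061, the terms are:
  ⌊1061/11^1⌋ = ⌊1061/11⌋ = 96
  ⌊1061/11^2⌋ = ⌊1061/121⌋ = 8
(the next term ⌊1061/11^3⌋ = 0, terminating the sum). Summing: v_11(1061!) = 96 + 8 = 104.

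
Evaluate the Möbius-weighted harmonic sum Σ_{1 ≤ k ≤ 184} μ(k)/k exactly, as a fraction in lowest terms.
Σ μ(k)/k = -9343595117515137578604221545686714814220917855566318160407897740846266/899557715467591630453369012945614634379252921727391775909918599930435715

Values of μ(k) for 1 ≤ k ≤ 184: μ(1) = 1, μ(2) = -1, μ(3) = -1, μ(5) = -1, μ(6) = 1, μ(7) = -1, μ(10) = 1, μ(11) = -1, μ(13) = -1, μ(14) = 1, μ(15) = 1, μ(17) = -1, μ(19) = -1, μ(21) = 1, μ(22) = 1, μ(23) = -1, μ(26) = 1, μ(29) = -1, μ(30) = -1, μ(31) = -1, μ(33) = 1, μ(34) = 1, μ(35) = 1, μ(37) = -1, μ(38) = 1, μ(39) = 1, μ(41) = -1, μ(42) = -1, μ(43) = -1, μ(46) = 1, μ(47) = -1, μ(51) = 1, μ(53) = -1, μ(55) = 1, μ(57) = 1, μ(58) = 1, μ(59) = -1, μ(61) = -1, μ(62) = 1, μ(65) = 1, μ(66) = -1, μ(67) = -1, μ(69) = 1, μ(70) = -1, μ(71) = -1, μ(73) = -1, μ(74) = 1, μ(77) = 1, μ(78) = -1, μ(79) = -1, μ(82) = 1, μ(83) = -1, μ(85) = 1, μ(86) = 1, μ(87) = 1, μ(89) = -1, μ(91) = 1, μ(93) = 1, μ(94) = 1, μ(95) = 1, μ(97) = -1, μ(101) = -1, μ(102) = -1, μ(103) = -1, μ(105) = -1, μ(106) = 1, μ(107) = -1, μ(109) = -1, μ(110) = -1, μ(111) = 1, μ(113) = -1, μ(114) = -1, μ(115) = 1, μ(118) = 1, μ(119) = 1, μ(122) = 1, μ(123) = 1, μ(127) = -1, μ(129) = 1, μ(130) = -1, μ(131) = -1, μ(133) = 1, μ(134) = 1, μ(137) = -1, μ(138) = -1, μ(139) = -1, μ(141) = 1, μ(142) = 1, μ(143) = 1, μ(145) = 1, μ(146) = 1, μ(149) = -1, μ(151) = -1, μ(154) = -1, μ(155) = 1, μ(157) = -1, μ(158) = 1, μ(159) = 1, μ(161) = 1, μ(163) = -1, μ(165) = -1, μ(166) = 1, μ(167) = -1, μ(170) = -1, μ(173) = -1, μ(174) = -1, μ(177) = 1, μ(178) = 1, μ(179) = -1, μ(181) = -1, μ(182) = -1, μ(183) = 1, with μ = 0 on non-squarefree integers. Summing μ(k)/k for k where μ(k) ≠ 0 gives -9343595117515137578604221545686714814220917855566318160407897740846266/899557715467591630453369012945614634379252921727391775909918599930435715 ≈ -0.0104. (PNT ⟺ this sum → 0 as n → ∞.)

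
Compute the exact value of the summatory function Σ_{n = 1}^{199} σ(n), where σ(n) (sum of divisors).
Σ_{n ≤ 199} σ(n) = 32579

Compute σ(n) for each 1 ≤ n ≤ 199: σ(1) = 1, σ(2) = 3, σ(3) = 4, σ(4) = 7, σ(5) = 6, σ(6) = 12, σ(7) = 8, σ(8) = 15, σ(9) = 13, σ(10) = 18, σ(11) = 12, σ(12) = 28, σ(13) = 14, σ(14) = 24, σ(15) = 24, σ(16) = 31, σ(17) = 18, σ(18) = 39, σ(19) = 20, σ(20) = 42, σ(21) = 32, σ(22) = 36, σ(23) = 24, σ(24) = 60, σ(25) = 31, σ(26) = 42, σ(27) = 40, σ(28) = 56, σ(29) = 30, σ(30) = 72, σ(31) = 32, σ(32) = 63, σ(33) = 48, σ(34) = 54, σ(35) = 48, σ(36) = 91, σ(37) = 38, σ(38) = 60, σ(39) = 56, σ(40) = 90, σ(41) = 42, σ(42) = 96, σ(43) = 44, σ(44) = 84, σ(45) = 78, σ(46) = 72, σ(47) = 48, σ(48) = 124, σ(49) = 57, σ(50) = 93, σ(51) = 72, σ(52) = 98, σ(53) = 54, σ(54) = 120, σ(55) = 72, σ(56) = 120, σ(57) = 80, σ(58) = 90, σ(59) = 60, σ(60) = 168, σ(61) = 62, σ(62) = 96, σ(63) = 104, σ(64) = 127, σ(65) = 84, σ(66) = 144, σ(67) = 68, σ(68) = 126, σ(69) = 96, σ(70) = 144, σ(71) = 72, σ(72) = 195, σ(73) = 74, σ(74) = 114, σ(75) = 124, σ(76) = 140, σ(77) = 96, σ(78) = 168, σ(79) = 80, σ(80) = 186, σ(81) = 121, σ(82) = 126, σ(83) = 84, σ(84) = 224, σ(85) = 108, σ(86) = 132, σ(87) = 120, σ(88) = 180, σ(89) = 90, σ(90) = 234, σ(91) = 112, σ(92) = 168, σ(93) = 128, σ(94) = 144, σ(95) = 120, σ(96) = 252, σ(97) = 98, σ(98) = 171, σ(99) = 156, σ(100) = 217, σ(101) = 102, σ(102) = 216, σ(103) = 104, σ(104) = 210, σ(105) = 192, σ(106) = 162, σ(107) = 108, σ(108) = 280, σ(109) = 110, σ(110) = 216, σ(111) = 152, σ(112) = 248, σ(113) = 114, σ(114) = 240, σ(115) = 144, σ(116) = 210, σ(117) = 182, σ(118) = 180, σ(119) = 144, σ(120) = 360, σ(121) = 133, σ(122) = 186, σ(123) = 168, σ(124) = 224, σ(125) = 156, σ(126) = 312, σ(127) = 128, σ(128) = 255, σ(129) = 176, σ(130) = 252, σ(131) = 132, σ(132) = 336, σ(133) = 160, σ(134) = 204, σ(135) = 240, σ(136) = 270, σ(137) = 138, σ(138) = 288, σ(139) = 140, σ(140) = 336, σ(141) = 192, σ(142) = 216, σ(143) = 168, σ(144) = 403, σ(145) = 180, σ(146) = 222, σ(147) = 228, σ(148) = 266, σ(149) = 150, σ(150) = 372, σ(151) = 152, σ(152) = 300, σ(153) = 234, σ(154) = 288, σ(155) = 192, σ(156) = 392, σ(157) = 158, σ(158) = 240, σ(159) = 216, σ(160) = 378, σ(161) = 192, σ(162) = 363, σ(163) = 164, σ(164) = 294, σ(165) = 288, σ(166) = 252, σ(167) = 168, σ(168) = 480, σ(169) = 183, σ(170) = 324, σ(171) = 260, σ(172) = 308, σ(173) = 174, σ(174) = 360, σ(175) = 248, σ(176) = 372, σ(177) = 240, σ(178) = 270, σ(179) = 180, σ(180) = 546, σ(181) = 182, σ(182) = 336, σ(183) = 248, σ(184) = 360, σ(185) = 228, σ(186) = 384, σ(187) = 216, σ(188) = 336, σ(189) = 320, σ(190) = 360, σ(191) = 192, σ(192) = 508, σ(193) = 194, σ(194) = 294, σ(195) = 336, σ(196) = 399, σ(197) = 198, σ(198) = 468, σ(199) = 200. Summing all 199 values: 32579. (Average order: Σ_{n ≤ x} σ(n) ~ (π²/12) x². For x = 199, (π²/12)·199² ≈ 32570.52.)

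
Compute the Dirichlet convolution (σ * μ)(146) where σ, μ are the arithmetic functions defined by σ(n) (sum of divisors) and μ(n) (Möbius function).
(σ * μ)(146) = 146

Divisors of 146: [1, 2, 73, 146]. For each d | 146:
  d = 1: σ(1) · μ(146/1) = 1 · 1 = 1
  d = 2: σ(2) · μ(146/2) = 3 · -1 = -3
  d = 73: σ(73) · μ(146/73) = 74 · -1 = -74
  d = 146: σ(146) · μ(146/146) = 222 · 1 = 222
Summing: (σ * μ)(146) = 1 + -3 + -74 + 222 = 146.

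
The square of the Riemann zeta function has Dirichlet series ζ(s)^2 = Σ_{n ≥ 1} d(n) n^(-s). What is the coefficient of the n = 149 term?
d(149) = 2

ζ(s)^2 = (Σ 1/m^s)(Σ 1/k^s). The coefficient of 1/n^s in the product is the number of ordered pairs (m, k) with mk = n, which equals d(n). For n = 149, divisors are [1, 149], so d(149) = 2.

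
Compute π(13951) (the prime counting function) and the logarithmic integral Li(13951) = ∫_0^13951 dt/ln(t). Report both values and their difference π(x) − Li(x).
π(13951) = 1648;  Li(13951) ≈ 1667.13;  π(x) − Li(x) ≈ -19.13.

Direct count of primes ≤ 13951 gives π(13951) = 1648. Numerical evaluation of the logarithmic integral gives Li(13951) ≈ 1667.13. The difference π(x) − Li(x) ≈ -19.13 is typically negative for small/moderate x (Li(x) overestimates), though Littlewood's theorem shows this sign changes infinitely often.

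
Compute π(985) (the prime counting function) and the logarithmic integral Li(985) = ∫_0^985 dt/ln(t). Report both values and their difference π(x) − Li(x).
π(985) = 166;  Li(985) ≈ 175.44;  π(x) − Li(x) ≈ -9.44.

Direct count of primes ≤ 985 gives π(985) = 166. Numerical evaluation of the logarithmic integral gives Li(985) ≈ 175.44. The difference π(x) − Li(x) ≈ -9.44 is typically negative for small/moderate x (Li(x) overestimates), though Littlewood's theorem shows this sign changes infinitely often.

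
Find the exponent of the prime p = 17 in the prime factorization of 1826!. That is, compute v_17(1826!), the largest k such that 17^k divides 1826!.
v_17(1826!) = 113

Legendre's formula: v_p(n!) = Σ_{k ≥ 1} ⌊n / p^k⌋. For p = 17, n = 1826, the terms are:
  ⌊1826/17^1⌋ = ⌊1826/17⌋ = 107
  ⌊1826/17^2⌋ = ⌊1826/289⌋ = 6
(the next term ⌊1826/17^3⌋ = 0, terminating the sum). Summing: v_17(1826!) = 107 + 6 = 113.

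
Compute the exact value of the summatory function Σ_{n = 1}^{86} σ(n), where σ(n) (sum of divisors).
Σ_{n ≤ 86} σ(n) = 6109

Compute σ(n) for each 1 ≤ n ≤ 86: σ(1) = 1, σ(2) = 3, σ(3) = 4, σ(4) = 7, σ(5) = 6, σ(6) = 12, σ(7) = 8, σ(8) = 15, σ(9) = 13, σ(10) = 18, σ(11) = 12, σ(12) = 28, σ(13) = 14, σ(14) = 24, σ(15) = 24, σ(16) = 31, σ(17) = 18, σ(18) = 39, σ(19) = 20, σ(20) = 42, σ(21) = 32, σ(22) = 36, σ(23) = 24, σ(24) = 60, σ(25) = 31, σ(26) = 42, σ(27) = 40, σ(28) = 56, σ(29) = 30, σ(30) = 72, σ(31) = 32, σ(32) = 63, σ(33) = 48, σ(34) = 54, σ(35) = 48, σ(36) = 91, σ(37) = 38, σ(38) = 60, σ(39) = 56, σ(40) = 90, σ(41) = 42, σ(42) = 96, σ(43) = 44, σ(44) = 84, σ(45) = 78, σ(46) = 72, σ(47) = 48, σ(48) = 124, σ(49) = 57, σ(50) = 93, σ(51) = 72, σ(52) = 98, σ(53) = 54, σ(54) = 120, σ(55) = 72, σ(56) = 120, σ(57) = 80, σ(58) = 90, σ(59) = 60, σ(60) = 168, σ(61) = 62, σ(62) = 96, σ(63) = 104, σ(64) = 127, σ(65) = 84, σ(66) = 144, σ(67) = 68, σ(68) = 126, σ(69) = 96, σ(70) = 144, σ(71) = 72, σ(72) = 195, σ(73) = 74, σ(74) = 114, σ(75) = 124, σ(76) = 140, σ(77) = 96, σ(78) = 168, σ(79) = 80, σ(80) = 186, σ(81) = 121, σ(82) = 126, σ(83) = 84, σ(84) = 224, σ(85) = 108, σ(86) = 132. Summing all 86 values: 6109. (Average order: Σ_{n ≤ x} σ(n) ~ (π²/12) x². For x = 86, (π²/12)·86² ≈ 6082.97.)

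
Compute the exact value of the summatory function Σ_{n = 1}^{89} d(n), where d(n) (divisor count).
Σ_{n ≤ 89} d(n) = 413

Compute d(n) for each 1 ≤ n ≤ 89: d(1) = 1, d(2) = 2, d(3) = 2, d(4) = 3, d(5) = 2, d(6) = 4, d(7) = 2, d(8) = 4, d(9) = 3, d(10) = 4, d(11) = 2, d(12) = 6, d(13) = 2, d(14) = 4, d(15) = 4, d(16) = 5, d(17) = 2, d(18) = 6, d(19) = 2, d(20) = 6, d(21) = 4, d(22) = 4, d(23) = 2, d(24) = 8, d(25) = 3, d(26) = 4, d(27) = 4, d(28) = 6, d(29) = 2, d(30) = 8, d(31) = 2, d(32) = 6, d(33) = 4, d(34) = 4, d(35) = 4, d(36) = 9, d(37) = 2, d(38) = 4, d(39) = 4, d(40) = 8, d(41) = 2, d(42) = 8, d(43) = 2, d(44) = 6, d(45) = 6, d(46) = 4, d(47) = 2, d(48) = 10, d(49) = 3, d(50) = 6, d(51) = 4, d(52) = 6, d(53) = 2, d(54) = 8, d(55) = 4, d(56) = 8, d(57) = 4, d(58) = 4, d(59) = 2, d(60) = 12, d(61) = 2, d(62) = 4, d(63) = 6, d(64) = 7, d(65) = 4, d(66) = 8, d(67) = 2, d(68) = 6, d(69) = 4, d(70) = 8, d(71) = 2, d(72) = 12, d(73) = 2, d(74) = 4, d(75) = 6, d(76) = 6, d(77) = 4, d(78) = 8, d(79) = 2, d(80) = 10, d(81) = 5, d(82) = 4, d(83) = 2, d(84) = 12, d(85) = 4, d(86) = 4, d(87) = 4, d(88) = 8, d(89) = 2. Summing all 89 values: 413. (Dirichlet's divisor formula: Σ_{n ≤ x} d(n) = x ln(x) + (2γ − 1) x + O(√x). For x = 89, the asymptotic estimate is ≈ 413.23.)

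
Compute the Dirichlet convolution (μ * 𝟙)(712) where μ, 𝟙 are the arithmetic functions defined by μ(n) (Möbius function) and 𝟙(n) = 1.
(μ * 𝟙)(712) = 0

Divisors of 712: [1, 2, 4, 8, 89, 178, 356, 712]. For each d | 712:
  d = 1: μ(1) · 𝟙(712/1) = 1 · 1 = 1
  d = 2: μ(2) · 𝟙(712/2) = -1 · 1 = -1
  d = 4: μ(4) · 𝟙(712/4) = 0 · 1 = 0
  d = 8: μ(8) · 𝟙(712/8) = 0 · 1 = 0
  d = 89: μ(89) · 𝟙(712/89) = -1 · 1 = -1
  d = 178: μ(178) · 𝟙(712/178) = 1 · 1 = 1
  d = 356: μ(356) · 𝟙(712/356) = 0 · 1 = 0
  d = 712: μ(712) · 𝟙(712/712) = 0 · 1 = 0
Summing: (μ * 𝟙)(712) = 1 + -1 + 0 + 0 + -1 + 1 + 0 + 0 = 0.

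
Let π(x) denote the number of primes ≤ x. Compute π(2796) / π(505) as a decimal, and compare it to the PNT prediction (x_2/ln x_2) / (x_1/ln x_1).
π(2796)/π(505) = 406/96 ≈ 4.2292;  PNT prediction ≈ 4.3427.

π(505) = 96 and π(2796) = 406, so π(2796)/π(505) ≈ 4.2292. The PNT-predicted ratio is (2796/ln(2796)) / (505/ln(505)) ≈ 4.3427. The two agree to within a few percent, as expected.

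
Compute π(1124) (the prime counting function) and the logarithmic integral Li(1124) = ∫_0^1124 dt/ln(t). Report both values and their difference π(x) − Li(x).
π(1124) = 188;  Li(1124) ≈ 195.41;  π(x) − Li(x) ≈ -7.41.

Direct count of primes ≤ 1124 gives π(1124) = 188. Numerical evaluation of the logarithmic integral gives Li(1124) ≈ 195.41. The difference π(x) − Li(x) ≈ -7.41 is typically negative for small/moderate x (Li(x) overestimates), though Littlewood's theorem shows this sign changes infinitely often.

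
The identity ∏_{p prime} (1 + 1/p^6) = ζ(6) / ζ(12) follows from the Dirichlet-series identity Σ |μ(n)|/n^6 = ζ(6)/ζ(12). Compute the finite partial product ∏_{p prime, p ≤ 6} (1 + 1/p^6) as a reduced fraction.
∏ = 7414537/7290000

The primes p ≤ 6 are [2, 3, 5]. For each, (1 + 1/p^6) = (p^6 + 1)/p^6. Multiplying these fractions over p ∈ [2, 3, 5] gives 7414537/7290000. (In the limit P → ∞ this tends to ζ(6)/ζ(12).)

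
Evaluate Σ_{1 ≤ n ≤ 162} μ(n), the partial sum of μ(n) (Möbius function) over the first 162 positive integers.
Σ_{n ≤ 162} μ(n) = 1

Compute μ(n) for each 1 ≤ n ≤ 162: μ(1) = 1, μ(2) = -1, μ(3) = -1, μ(4) = 0, μ(5) = -1, μ(6) = 1, μ(7) = -1, μ(8) = 0, μ(9) = 0, μ(10) = 1, μ(11) = -1, μ(12) = 0, μ(13) = -1, μ(14) = 1, μ(15) = 1, μ(16) = 0, μ(17) = -1, μ(18) = 0, μ(19) = -1, μ(20) = 0, μ(21) = 1, μ(22) = 1, μ(23) = -1, μ(24) = 0, μ(25) = 0, μ(26) = 1, μ(27) = 0, μ(28) = 0, μ(29) = -1, μ(30) = -1, μ(31) = -1, μ(32) = 0, μ(33) = 1, μ(34) = 1, μ(35) = 1, μ(36) = 0, μ(37) = -1, μ(38) = 1, μ(39) = 1, μ(40) = 0, μ(41) = -1, μ(42) = -1, μ(43) = -1, μ(44) = 0, μ(45) = 0, μ(46) = 1, μ(47) = -1, μ(48) = 0, μ(49) = 0, μ(50) = 0, μ(51) = 1, μ(52) = 0, μ(53) = -1, μ(54) = 0, μ(55) = 1, μ(56) = 0, μ(57) = 1, μ(58) = 1, μ(59) = -1, μ(60) = 0, μ(61) = -1, μ(62) = 1, μ(63) = 0, μ(64) = 0, μ(65) = 1, μ(66) = -1, μ(67) = -1, μ(68) = 0, μ(69) = 1, μ(70) = -1, μ(71) = -1, μ(72) = 0, μ(73) = -1, μ(74) = 1, μ(75) = 0, μ(76) = 0, μ(77) = 1, μ(78) = -1, μ(79) = -1, μ(80) = 0, μ(81) = 0, μ(82) = 1, μ(83) = -1, μ(84) = 0, μ(85) = 1, μ(86) = 1, μ(87) = 1, μ(88) = 0, μ(89) = -1, μ(90) = 0, μ(91) = 1, μ(92) = 0, μ(93) = 1, μ(94) = 1, μ(95) = 1, μ(96) = 0, μ(97) = -1, μ(98) = 0, μ(99) = 0, μ(100) = 0, μ(101) = -1, μ(102) = -1, μ(103) = -1, μ(104) = 0, μ(105) = -1, μ(106) = 1, μ(107) = -1, μ(108) = 0, μ(109) = -1, μ(110) = -1, μ(111) = 1, μ(112) = 0, μ(113) = -1, μ(114) = -1, μ(115) = 1, μ(116) = 0, μ(117) = 0, μ(118) = 1, μ(119) = 1, μ(120) = 0, μ(121) = 0, μ(122) = 1, μ(123) = 1, μ(124) = 0, μ(125) = 0, μ(126) = 0, μ(127) = -1, μ(128) = 0, μ(129) = 1, μ(130) = -1, μ(131) = -1, μ(132) = 0, μ(133) = 1, μ(134) = 1, μ(135) = 0, μ(136) = 0, μ(137) = -1, μ(138) = -1, μ(139) = -1, μ(140) = 0, μ(141) = 1, μ(142) = 1, μ(143) = 1, μ(144) = 0, μ(145) = 1, μ(146) = 1, μ(147) = 0, μ(148) = 0, μ(149) = -1, μ(150) = 0, μ(151) = -1, μ(152) = 0, μ(153) = 0, μ(154) = -1, μ(155) = 1, μ(156) = 0, μ(157) = -1, μ(158) = 1, μ(159) = 1, μ(160) = 0, μ(161) = 1, μ(162) = 0. Summing all 162 values: 1. (Mertens function M(x) = Σ_{n ≤ x} μ(n); on average M(x) should be small (PNT ⟺ M(x) = o(x)).)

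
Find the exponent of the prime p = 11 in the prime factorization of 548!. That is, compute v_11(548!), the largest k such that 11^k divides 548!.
v_11(548!) = 53

Legendre's formula: v_p(n!) = Σ_{k ≥ 1} ⌊n / p^k⌋. For p = 11, n = 548, the terms are:
  ⌊548/11^1⌋ = ⌊548/11⌋ = 49
  ⌊548/11^2⌋ = ⌊548/121⌋ = 4
(the next term ⌊548/11^3⌋ = 0, terminating the sum). Summing: v_11(548!) = 49 + 4 = 53.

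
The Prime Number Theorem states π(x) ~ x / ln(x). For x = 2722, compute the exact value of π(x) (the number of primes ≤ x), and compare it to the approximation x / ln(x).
π(2722) = 397;  x/ln(x) ≈ 344.16;  relative error ≈ 13.31%.

Directly count primes up to 2722: π(2722) = 397. The PNT approximation gives 2722/ln(2722) ≈ 2722/7.90912 ≈ 344.16. Relative error (π(x) − x/ln(x)) / π(x) ≈ 13.31%; the approximation is known to undercount slightly (Li(x) is a better estimate).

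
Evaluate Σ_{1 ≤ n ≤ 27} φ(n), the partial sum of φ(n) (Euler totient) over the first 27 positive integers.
Σ_{n ≤ 27} φ(n) = 230

Compute φ(n) for each 1 ≤ n ≤ 27: φ(1) = 1, φ(2) = 1, φ(3) = 2, φ(4) = 2, φ(5) = 4, φ(6) = 2, φ(7) = 6, φ(8) = 4, φ(9) = 6, φ(10) = 4, φ(11) = 10, φ(12) = 4, φ(13) = 12, φ(14) = 6, φ(15) = 8, φ(16) = 8, φ(17) = 16, φ(18) = 6, φ(19) = 18, φ(20) = 8, φ(21) = 12, φ(22) = 10, φ(23) = 22, φ(24) = 8, φ(25) = 20, φ(26) = 12, φ(27) = 18. Summing all 27 values: 230. (Average order: Σ_{n ≤ x} φ(n) ~ (3/π²) x². For x = 27, (3/π²)·27² ≈ 221.59.)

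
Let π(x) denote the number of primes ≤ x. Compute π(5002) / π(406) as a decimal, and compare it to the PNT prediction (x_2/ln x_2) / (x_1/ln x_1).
π(5002)/π(406) = 669/79 ≈ 8.4684;  PNT prediction ≈ 8.6878.

π(406) = 79 and π(5002) = 669, so π(5002)/π(406) ≈ 8.4684. The PNT-predicted ratio is (5002/ln(5002)) / (406/ln(406)) ≈ 8.6878. The two agree to within a few percent, as expected.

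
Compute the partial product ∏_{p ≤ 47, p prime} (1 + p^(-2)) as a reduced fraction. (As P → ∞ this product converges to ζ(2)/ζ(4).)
∏ = 101793085732936000000000/67237345888235944242129

The primes p ≤ 47 are [2, 3, 5, 7, 11, 13, 17, 19, 23, 29, 31, 37, 41, 43, 47]. For each, (1 + 1/p^2) = (p^2 + 1)/p^2. Multiplying these fractions over p ∈ [2, 3, 5, 7, 11, 13, 17, 19, 23, 29, 31, 37, 41, 43, 47] gives 101793085732936000000000/67237345888235944242129. (In the limit P → ∞ this tends to ζ(2)/ζ(4).)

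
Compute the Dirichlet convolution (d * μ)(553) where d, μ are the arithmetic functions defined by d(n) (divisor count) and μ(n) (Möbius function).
(d * μ)(553) = 1

Divisors of 553: [1, 7, 79, 553]. For each d | 553:
  d = 1: d(1) · μ(553/1) = 1 · 1 = 1
  d = 7: d(7) · μ(553/7) = 2 · -1 = -2
  d = 79: d(79) · μ(553/79) = 2 · -1 = -2
  d = 553: d(553) · μ(553/553) = 4 · 1 = 4
Summing: (d * μ)(553) = 1 + -2 + -2 + 4 = 1.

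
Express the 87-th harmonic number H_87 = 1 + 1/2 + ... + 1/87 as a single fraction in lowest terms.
H_87 = 3706795349055853229324900260857622319/734184632222154704090370027645633600

Direct summation: H_87 = 1 + 1/2 + ... + 1/87. The least common denominator is lcm(1, ..., 87) = 8076030954443701744994070304101969600; over this denominator the numerator is 8076030954443701744994070304101969600 + 4038015477221850872497035152050984800 + 2692010318147900581664690101367323200 + 2019007738610925436248517576025492400 + 1615206190888740348998814060820393920 + 1346005159073950290832345050683661600 + 1153718707777671677856295757728852800 + 1009503869305462718124258788012746200 + 897336772715966860554896700455774400 + 807603095444370174499407030410196960 + 734184632222154704090370027645633600 + 673002579536975145416172525341830800 + 621233150341823211153390023392459200 + 576859353888835838928147878864426400 + 538402063629580116332938020273464640 + 504751934652731359062129394006373100 + 475060644379041279117298253182468800 + 448668386357983430277448350227887200 + 425054260760194828683898437057998400 + 403801547722185087249703515205098480 + 384572902592557225952098585909617600 + 367092316111077352045185013822816800 + 351131780627987032391046534960955200 + 336501289768487572708086262670915400 + 323041238177748069799762812164078784 + 310616575170911605576695011696229600 + 299112257571988953518298900151924800 + 288429676944417919464073939432213200 + 278483826015300060172209320831102400 + 269201031814790058166469010136732320 + 260517127562700056290131300132321600 + 252375967326365679531064697003186550 + 244728210740718234696790009215211200 + 237530322189520639558649126591234400 + 230743741555534335571259151545770560 + 224334193178991715138724175113943600 + 218271106876856803918758656867620800 + 212527130380097414341949218528999200 + 207077716780607737051130007797486400 + 201900773861092543624851757602549240 + 196976364742529310853513909856145600 + 192286451296278612976049292954808800 + 187814673359155854534745821025627200 + 183546158055538676022592506911408400 + 179467354543193372110979340091154880 + 175565890313993516195523267480477600 + 171830445839227696702001495831956800 + 168250644884243786354043131335457700 + 164816958253953096836613679675550400 + 161520619088874034899881406082039392 + 158353548126347093039099417727489600 + 155308287585455802788347505848114800 + 152377942536673617830076798190603200 + 149556128785994476759149450075962400 + 146836926444430940818074005529126720 + 144214838472208959732036969716106600 + 141684753586731609561299479019332800 + 139241913007650030086104660415551200 + 136881880583791554999899496679694400 + 134600515907395029083234505068366160 + 132393950072847569590066726296753600 + 130258563781350028145065650066160800 + 128190967530852408650699528636539200 + 126187983663182839765532348501593275 + 124246630068364642230678004678491840 + 122364105370359117348395004607605600 + 120537775439458234999911497076148800 + 118765161094760319779324563295617200 + 117043926875995677463682178320318400 + 115371870777767167785629575772885280 + 113746914851319742887240426818337600 + 112167096589495857569362087556971800 + 110630561019776736232795483617835200 + 109135553438428401959379328433810400 + 107680412725916023266587604054692928 + 106263565190048707170974609264499600 + 104883518888879243441481432520804800 + 103538858390303868525565003898743200 + 102228239929667110696127472203822400 + 100950386930546271812425878801274620 + 99704085857329651172766300050641600 + 98488182371264655426756954928072800 + 97301577764381948734868316916891200 + 96143225648139306488024646477404400 + 95012128875808255823459650636493760 + 93907336679577927267372910512813600 + 92827942005100020057403106943700800 = 40774748839614385522573902869433845509, so H_87 = 40774748839614385522573902869433845509/8076030954443701744994070304101969600; reducing by gcd(40774748839614385522573902869433845509, 8076030954443701744994070304101969600) = 11 gives 3706795349055853229324900260857622319/734184632222154704090370027645633600 ≈ 5.04886. (The PNT-adjacent estimate ln(87) + γ ≈ 5.04312 matches within O(1/n).)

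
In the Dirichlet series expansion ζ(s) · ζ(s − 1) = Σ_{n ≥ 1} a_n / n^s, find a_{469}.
σ(469) = 544

In the product (Σ m^0/m^s)(Σ k / k^s) = Σ (Σ_{d | n} d) / n^s, the coefficient of 1/n^s is σ(n) = Σ_{d | n} d. For n = 469, divisors are [1, 7, 67, 469]; summing: σ(469) = 544.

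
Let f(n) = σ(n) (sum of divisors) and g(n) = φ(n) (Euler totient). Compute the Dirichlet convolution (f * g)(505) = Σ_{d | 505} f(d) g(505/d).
(σ * φ)(505) = 2020

Divisors of 505: [1, 5, 101, 505]. For each d | 505:
  d = 1: σ(1) · φ(505/1) = 1 · 400 = 400
  d = 5: σ(5) · φ(505/5) = 6 · 100 = 600
  d = 101: σ(101) · φ(505/101) = 102 · 4 = 408
  d = 505: σ(505) · φ(505/505) = 612 · 1 = 612
Summing: (σ * φ)(505) = 400 + 600 + 408 + 612 = 2020.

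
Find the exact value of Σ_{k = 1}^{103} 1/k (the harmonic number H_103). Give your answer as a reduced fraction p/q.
H_103 = 151349767267338274345189261892875037217718429/29012042540587955997705808574162155756055616

Direct summation: H_103 = 1 + 1/2 + ... + 1/103. The least common denominator is lcm(1, ..., 103) = 725301063514698899942645214354053893901390400; over this denominator the numerator is 725301063514698899942645214354053893901390400 + 362650531757349449971322607177026946950695200 + 241767021171566299980881738118017964633796800 + 181325265878674724985661303588513473475347600 + 145060212702939779988529042870810778780278080 + 120883510585783149990440869059008982316898400 + 103614437644956985706092173479150556271627200 + 90662632939337362492830651794256736737673800 + 80589007057188766660293912706005988211265600 + 72530106351469889994264521435405389390139040 + 65936460319518081812967746759459444900126400 + 60441755292891574995220434529504491158449200 + 55792389501130684610972708796465684146260800 + 51807218822478492853046086739575278135813600 + 48353404234313259996176347623603592926759360 + 45331316469668681246415325897128368368836900 + 42664768442041111761332071432591405523611200 + 40294503528594383330146956353002994105632800 + 38173740184984152628560274439687047047441600 + 36265053175734944997132260717702694695069520 + 34538145881652328568697391159716852090542400 + 32968230159759040906483873379729722450063200 + 31534828848465169562723704971915386691364800 + 30220877646445787497610217264752245579224600 + 29012042540587955997705808574162155756055616 + 27896194750565342305486354398232842073130400 + 26863002352396255553431304235335329403755200 + 25903609411239246426523043369787639067906800 + 25010381500506858618711903943243237720737600 + 24176702117156629998088173811801796463379680 + 23396808500474158062665974656582383674238400 + 22665658234834340623207662948564184184418450 + 21978820106506027270989248919819814966708800 + 21332384221020555880666035716295702761805600 + 20722887528991397141218434695830111254325440 + 20147251764297191665073478176501497052816400 + 19602731446343213511963384171731186321659200 + 19086870092492076314280137219843523523720800 + 18597463167043561536990902932155228048753600 + 18132526587867472498566130358851347347534760 + 17690269841821924388845005228147655948814400 + 17269072940826164284348695579858426045271200 + 16867466593365090696340586380326834741892800 + 16484115079879520453241936689864861225031600 + 16117801411437753332058782541201197642253120 + 15767414424232584781361852485957693345682400 + 15431937521589338296652025837320295614923200 + 15110438823222893748805108632376122789612300 + 14802062520708140815156024782735793753089600 + 14506021270293977998852904287081077878027808 + 14221589480680370587110690477530468507870400 + 13948097375282671152743177199116421036565200 + 13684925726692432074389532346302903658516800 + 13431501176198127776715652117667664701877600 + 13187292063903616362593549351891888980025280 + 12951804705619623213261521684893819533953400 + 12724580061661384209520091479895682349147200 + 12505190750253429309355951971621618860368800 + 12293238364655913558349918887356845659345600 + 12088351058578314999044086905900898231689840 + 11890181369093424589223692038591047441006400 + 11698404250237079031332987328291191837119200 + 11512715293884109522899130386572284030180800 + 11332829117417170311603831474282092092209225 + 11158477900226136922194541759293136829252160 + 10989410053253013635494624459909907483354400 + 10825389007682073133472316632150058117931200 + 10666192110510277940333017858147851380902800 + 10511609616155056520907901657305128897121600 + 10361443764495698570609217347915055627162720 + 10215507936826745069614721328930336533822400 + 10073625882148595832536739088250748526408200 + 9935631007050669862228016634987039642484800 + 9801365723171606755981692085865593160829600 + 9670680846862651999235269524720718585351872 + 9543435046246038157140068609921761761860400 + 9419494331359725973281106679922777842875200 + 9298731583521780768495451466077614024376800 + 9181026120439226581552471067772834100017600 + 9066263293933736249283065179425673673767380 + 8954334117465418517810434745111776467918400 + 8845134920910962194422502614073827974407200 + 8738567030297577107742713425952456553028800 + 8634536470413082142174347789929213022635600 + 8532953688408222352266414286518281104722240 + 8433733296682545348170293190163417370946400 + 8336793833502286206237301314414412573579200 + 8242057539939760226620968344932430612515800 + 8149450151850549437557811397236560605633600 + 8058900705718876666029391270600598821126560 + 7970341357304383515853244113780812020894400 + 7883707212116292390680926242978846672841200 + 7798936166824719354221991552194127891412800 + 7715968760794669148326012918660147807461600 + 7634748036996830525712054887937409409488320 + 7555219411611446874402554316188061394806150 + 7477330551697926803532424890247978287643200 + 7401031260354070407578012391367896876544800 + 7326273368835342423663082973273271655569600 + 7253010635146988999426452143540538939013904 + 7181198648660385147946982320337167266350400 + 7110794740340185293555345238765234253935200 + 7041757898200960193617914702466542659236800 = 3783744181683456858629731547321875930442960725, so H_103 = 3783744181683456858629731547321875930442960725/725301063514698899942645214354053893901390400; reducing by gcd(3783744181683456858629731547321875930442960725, 725301063514698899942645214354053893901390400) = 25 gives 151349767267338274345189261892875037217718429/29012042540587955997705808574162155756055616 ≈ 5.21679. (The PNT-adjacent estimate ln(103) + γ ≈ 5.21194 matches within O(1/n).)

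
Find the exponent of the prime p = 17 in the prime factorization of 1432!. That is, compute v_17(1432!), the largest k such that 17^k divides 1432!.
v_17(1432!) = 88

Legendre's formula: v_p(n!) = Σ_{k ≥ 1} ⌊n / p^k⌋. For p = 17, n = 1432, the terms are:
  ⌊1432/17^1⌋ = ⌊1432/17⌋ = 84
  ⌊1432/17^2⌋ = ⌊1432/289⌋ = 4
(the next term ⌊1432/17^3⌋ = 0, terminating the sum). Summing: v_17(1432!) = 84 + 4 = 88.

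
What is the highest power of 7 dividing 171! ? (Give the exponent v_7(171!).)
v_7(171!) = 27

Legendre's formula: v_p(n!) = Σ_{k ≥ 1} ⌊n / p^k⌋. For p = 7, n = 171, the terms are:
  ⌊171/7^1⌋ = ⌊171/7⌋ = 24
  ⌊171/7^2⌋ = ⌊171/49⌋ = 3
(the next term ⌊171/7^3⌋ = 0, terminating the sum). Summing: v_7(171!) = 24 + 3 = 27.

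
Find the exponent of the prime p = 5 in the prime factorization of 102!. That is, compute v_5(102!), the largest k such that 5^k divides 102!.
v_5(102!) = 24

Legendre's formula: v_p(n!) = Σ_{k ≥ 1} ⌊n / p^k⌋. For p = 5, n = 102, the terms are:
  ⌊102/5^1⌋ = ⌊102/5⌋ = 20
  ⌊102/5^2⌋ = ⌊102/25⌋ = 4
(the next term ⌊102/5^3⌋ = 0, terminating the sum). Summing: v_5(102!) = 20 + 4 = 24.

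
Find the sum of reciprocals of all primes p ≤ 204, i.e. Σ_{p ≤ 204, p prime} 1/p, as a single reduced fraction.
Σ 1/p = 15202313841027497739047080375538859939135227730139536997746371469607707132833646367/7799922041683461553249199106329813876687996789903550945093032474868511536164700810

π(204) = 46, so the primes ≤ 204 are [2, 3, 5, 7, 11, 13, 17, 19, 23, 29, 31, 37, 41, 43, 47, 53, 59, 61, 67, 71, 73, 79, 83, 89, 97, 101, 103, 107, 109, 113, 127, 131, 137, 139, 149, 151, 157, 163, 167, 173, 179, 181, 191, 193, 197, 199]. Summing 1/p over these primes: 15202313841027497739047080375538859939135227730139536997746371469607707132833646367/7799922041683461553249199106329813876687996789903550945093032474868511536164700810 ≈ 1.9490. Mertens estimate ln ln(204) + 0.2615 ≈ 1.9326.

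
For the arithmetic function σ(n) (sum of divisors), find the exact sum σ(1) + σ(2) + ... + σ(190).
Σ_{n ≤ 190} σ(n) = 29790

Compute σ(n) for each 1 ≤ n ≤ 190: σ(1) = 1, σ(2) = 3, σ(3) = 4, σ(4) = 7, σ(5) = 6, σ(6) = 12, σ(7) = 8, σ(8) = 15, σ(9) = 13, σ(10) = 18, σ(11) = 12, σ(12) = 28, σ(13) = 14, σ(14) = 24, σ(15) = 24, σ(16) = 31, σ(17) = 18, σ(18) = 39, σ(19) = 20, σ(20) = 42, σ(21) = 32, σ(22) = 36, σ(23) = 24, σ(24) = 60, σ(25) = 31, σ(26) = 42, σ(27) = 40, σ(28) = 56, σ(29) = 30, σ(30) = 72, σ(31) = 32, σ(32) = 63, σ(33) = 48, σ(34) = 54, σ(35) = 48, σ(36) = 91, σ(37) = 38, σ(38) = 60, σ(39) = 56, σ(40) = 90, σ(41) = 42, σ(42) = 96, σ(43) = 44, σ(44) = 84, σ(45) = 78, σ(46) = 72, σ(47) = 48, σ(48) = 124, σ(49) = 57, σ(50) = 93, σ(51) = 72, σ(52) = 98, σ(53) = 54, σ(54) = 120, σ(55) = 72, σ(56) = 120, σ(57) = 80, σ(58) = 90, σ(59) = 60, σ(60) = 168, σ(61) = 62, σ(62) = 96, σ(63) = 104, σ(64) = 127, σ(65) = 84, σ(66) = 144, σ(67) = 68, σ(68) = 126, σ(69) = 96, σ(70) = 144, σ(71) = 72, σ(72) = 195, σ(73) = 74, σ(74) = 114, σ(75) = 124, σ(76) = 140, σ(77) = 96, σ(78) = 168, σ(79) = 80, σ(80) = 186, σ(81) = 121, σ(82) = 126, σ(83) = 84, σ(84) = 224, σ(85) = 108, σ(86) = 132, σ(87) = 120, σ(88) = 180, σ(89) = 90, σ(90) = 234, σ(91) = 112, σ(92) = 168, σ(93) = 128, σ(94) = 144, σ(95) = 120, σ(96) = 252, σ(97) = 98, σ(98) = 171, σ(99) = 156, σ(100) = 217, σ(101) = 102, σ(102) = 216, σ(103) = 104, σ(104) = 210, σ(105) = 192, σ(106) = 162, σ(107) = 108, σ(108) = 280, σ(109) = 110, σ(110) = 216, σ(111) = 152, σ(112) = 248, σ(113) = 114, σ(114) = 240, σ(115) = 144, σ(116) = 210, σ(117) = 182, σ(118) = 180, σ(119) = 144, σ(120) = 360, σ(121) = 133, σ(122) = 186, σ(123) = 168, σ(124) = 224, σ(125) = 156, σ(126) = 312, σ(127) = 128, σ(128) = 255, σ(129) = 176, σ(130) = 252, σ(131) = 132, σ(132) = 336, σ(133) = 160, σ(134) = 204, σ(135) = 240, σ(136) = 270, σ(137) = 138, σ(138) = 288, σ(139) = 140, σ(140) = 336, σ(141) = 192, σ(142) = 216, σ(143) = 168, σ(144) = 403, σ(145) = 180, σ(146) = 222, σ(147) = 228, σ(148) = 266, σ(149) = 150, σ(150) = 372, σ(151) = 152, σ(152) = 300, σ(153) = 234, σ(154) = 288, σ(155) = 192, σ(156) = 392, σ(157) = 158, σ(158) = 240, σ(159) = 216, σ(160) = 378, σ(161) = 192, σ(162) = 363, σ(163) = 164, σ(164) = 294, σ(165) = 288, σ(166) = 252, σ(167) = 168, σ(168) = 480, σ(169) = 183, σ(170) = 324, σ(171) = 260, σ(172) = 308, σ(173) = 174, σ(174) = 360, σ(175) = 248, σ(176) = 372, σ(177) = 240, σ(178) = 270, σ(179) = 180, σ(180) = 546, σ(181) = 182, σ(182) = 336, σ(183) = 248, σ(184) = 360, σ(185) = 228, σ(186) = 384, σ(187) = 216, σ(188) = 336, σ(189) = 320, σ(190) = 360. Summing all 190 values: 29790. (Average order: Σ_{n ≤ x} σ(n) ~ (π²/12) x². For x = 190, (π²/12)·190² ≈ 29691.06.)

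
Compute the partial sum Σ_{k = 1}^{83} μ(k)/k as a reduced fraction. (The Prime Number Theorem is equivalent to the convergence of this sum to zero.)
Σ μ(k)/k = -223590076836035175208867029720/8902150522975861711854133933093

Values of μ(k) for 1 ≤ k ≤ 83: μ(1) = 1, μ(2) = -1, μ(3) = -1, μ(5) = -1, μ(6) = 1, μ(7) = -1, μ(10) = 1, μ(11) = -1, μ(13) = -1, μ(14) = 1, μ(15) = 1, μ(17) = -1, μ(19) = -1, μ(21) = 1, μ(22) = 1, μ(23) = -1, μ(26) = 1, μ(29) = -1, μ(30) = -1, μ(31) = -1, μ(33) = 1, μ(34) = 1, μ(35) = 1, μ(37) = -1, μ(38) = 1, μ(39) = 1, μ(41) = -1, μ(42) = -1, μ(43) = -1, μ(46) = 1, μ(47) = -1, μ(51) = 1, μ(53) = -1, μ(55) = 1, μ(57) = 1, μ(58) = 1, μ(59) = -1, μ(61) = -1, μ(62) = 1, μ(65) = 1, μ(66) = -1, μ(67) = -1, μ(69) = 1, μ(70) = -1, μ(71) = -1, μ(73) = -1, μ(74) = 1, μ(77) = 1, μ(78) = -1, μ(79) = -1, μ(82) = 1, μ(83) = -1, with μ = 0 on non-squarefree integers. Summing μ(k)/k for k where μ(k) ≠ 0 gives -223590076836035175208867029720/8902150522975861711854133933093 ≈ -0.0251. (PNT ⟺ this sum → 0 as n → ∞.)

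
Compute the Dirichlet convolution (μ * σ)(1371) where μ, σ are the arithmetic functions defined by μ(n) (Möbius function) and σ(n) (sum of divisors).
(μ * σ)(1371) = 1371

Divisors of 1371: [1, 3, 457, 1371]. For each d | 1371:
  d = 1: μ(1) · σ(1371/1) = 1 · 1832 = 1832
  d = 3: μ(3) · σ(1371/3) = -1 · 458 = -458
  d = 457: μ(457) · σ(1371/457) = -1 · 4 = -4
  d = 1371: μ(1371) · σ(1371/1371) = 1 · 1 = 1
Summing: (μ * σ)(1371) = 1832 + -458 + -4 + 1 = 1371.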